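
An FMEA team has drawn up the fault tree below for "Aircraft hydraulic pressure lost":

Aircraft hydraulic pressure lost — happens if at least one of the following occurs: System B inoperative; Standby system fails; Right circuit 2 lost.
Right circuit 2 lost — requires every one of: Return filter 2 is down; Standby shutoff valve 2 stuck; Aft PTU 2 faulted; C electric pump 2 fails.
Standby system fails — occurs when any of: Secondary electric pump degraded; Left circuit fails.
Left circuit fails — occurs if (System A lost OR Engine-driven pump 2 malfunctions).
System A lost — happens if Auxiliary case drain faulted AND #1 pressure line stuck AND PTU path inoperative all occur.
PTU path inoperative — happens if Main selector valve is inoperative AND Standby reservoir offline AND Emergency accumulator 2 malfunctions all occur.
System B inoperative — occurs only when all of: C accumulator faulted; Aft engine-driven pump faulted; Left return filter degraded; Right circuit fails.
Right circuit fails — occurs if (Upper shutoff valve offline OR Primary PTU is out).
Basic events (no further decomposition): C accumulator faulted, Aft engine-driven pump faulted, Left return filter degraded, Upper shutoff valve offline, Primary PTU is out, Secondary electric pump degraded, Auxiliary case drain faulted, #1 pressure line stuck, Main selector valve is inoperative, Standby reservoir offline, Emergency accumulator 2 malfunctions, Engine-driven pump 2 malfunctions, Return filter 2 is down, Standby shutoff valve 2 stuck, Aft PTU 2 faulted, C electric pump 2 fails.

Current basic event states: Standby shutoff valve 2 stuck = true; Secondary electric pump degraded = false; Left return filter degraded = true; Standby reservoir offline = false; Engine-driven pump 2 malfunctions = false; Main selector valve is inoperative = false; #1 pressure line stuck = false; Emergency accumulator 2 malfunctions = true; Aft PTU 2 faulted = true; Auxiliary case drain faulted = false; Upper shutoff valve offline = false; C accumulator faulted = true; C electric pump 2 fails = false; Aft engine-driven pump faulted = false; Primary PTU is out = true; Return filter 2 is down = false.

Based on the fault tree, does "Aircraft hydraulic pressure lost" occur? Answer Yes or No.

Right circuit fails [OR]: Upper shutoff valve offline=not, Primary PTU is out=occurs → at least one input occurs → occurs.
System B inoperative [AND]: C accumulator faulted=occurs, Aft engine-driven pump faulted=not, Left return filter degraded=occurs, Right circuit fails=occurs → not all inputs occur → does not occur.
PTU path inoperative [AND]: Main selector valve is inoperative=not, Standby reservoir offline=not, Emergency accumulator 2 malfunctions=occurs → not all inputs occur → does not occur.
System A lost [AND]: Auxiliary case drain faulted=not, #1 pressure line stuck=not, PTU path inoperative=not → not all inputs occur → does not occur.
Left circuit fails [OR]: System A lost=not, Engine-driven pump 2 malfunctions=not → no input occurs → does not occur.
Standby system fails [OR]: Secondary electric pump degraded=not, Left circuit fails=not → no input occurs → does not occur.
Right circuit 2 lost [AND]: Return filter 2 is down=not, Standby shutoff valve 2 stuck=occurs, Aft PTU 2 faulted=occurs, C electric pump 2 fails=not → not all inputs occur → does not occur.
Aircraft hydraulic pressure lost [OR]: System B inoperative=not, Standby system fails=not, Right circuit 2 lost=not → no input occurs → does not occur.

No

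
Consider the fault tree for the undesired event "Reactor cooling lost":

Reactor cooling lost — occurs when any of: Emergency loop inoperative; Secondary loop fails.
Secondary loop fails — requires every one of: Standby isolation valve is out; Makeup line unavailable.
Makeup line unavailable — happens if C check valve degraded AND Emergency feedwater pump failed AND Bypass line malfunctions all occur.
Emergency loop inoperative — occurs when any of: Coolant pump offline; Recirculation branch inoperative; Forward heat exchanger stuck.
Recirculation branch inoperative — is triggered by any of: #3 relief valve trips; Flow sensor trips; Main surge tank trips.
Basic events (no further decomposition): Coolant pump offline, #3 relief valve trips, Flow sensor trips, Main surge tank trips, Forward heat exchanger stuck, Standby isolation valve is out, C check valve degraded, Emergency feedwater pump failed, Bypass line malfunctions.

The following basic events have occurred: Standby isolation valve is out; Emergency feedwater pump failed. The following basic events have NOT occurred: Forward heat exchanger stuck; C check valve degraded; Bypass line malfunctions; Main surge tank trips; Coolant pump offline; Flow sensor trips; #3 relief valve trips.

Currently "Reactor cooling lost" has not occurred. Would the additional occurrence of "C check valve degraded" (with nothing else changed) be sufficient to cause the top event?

No

Counterfactual: set "C check valve degraded" to occurred.
Recirculation branch inoperative [OR]: #3 relief valve trips=not, Flow sensor trips=not, Main surge tank trips=not → no input occurs → does not occur.
Emergency loop inoperative [OR]: Coolant pump offline=not, Recirculation branch inoperative=not, Forward heat exchanger stuck=not → no input occurs → does not occur.
Makeup line unavailable [AND]: C check valve degraded=occurs, Emergency feedwater pump failed=occurs, Bypass line malfunctions=not → not all inputs occur → does not occur.
Secondary loop fails [AND]: Standby isolation valve is out=occurs, Makeup line unavailable=not → not all inputs occur → does not occur.
Reactor cooling lost [OR]: Emergency loop inoperative=not, Secondary loop fails=not → no input occurs → does not occur.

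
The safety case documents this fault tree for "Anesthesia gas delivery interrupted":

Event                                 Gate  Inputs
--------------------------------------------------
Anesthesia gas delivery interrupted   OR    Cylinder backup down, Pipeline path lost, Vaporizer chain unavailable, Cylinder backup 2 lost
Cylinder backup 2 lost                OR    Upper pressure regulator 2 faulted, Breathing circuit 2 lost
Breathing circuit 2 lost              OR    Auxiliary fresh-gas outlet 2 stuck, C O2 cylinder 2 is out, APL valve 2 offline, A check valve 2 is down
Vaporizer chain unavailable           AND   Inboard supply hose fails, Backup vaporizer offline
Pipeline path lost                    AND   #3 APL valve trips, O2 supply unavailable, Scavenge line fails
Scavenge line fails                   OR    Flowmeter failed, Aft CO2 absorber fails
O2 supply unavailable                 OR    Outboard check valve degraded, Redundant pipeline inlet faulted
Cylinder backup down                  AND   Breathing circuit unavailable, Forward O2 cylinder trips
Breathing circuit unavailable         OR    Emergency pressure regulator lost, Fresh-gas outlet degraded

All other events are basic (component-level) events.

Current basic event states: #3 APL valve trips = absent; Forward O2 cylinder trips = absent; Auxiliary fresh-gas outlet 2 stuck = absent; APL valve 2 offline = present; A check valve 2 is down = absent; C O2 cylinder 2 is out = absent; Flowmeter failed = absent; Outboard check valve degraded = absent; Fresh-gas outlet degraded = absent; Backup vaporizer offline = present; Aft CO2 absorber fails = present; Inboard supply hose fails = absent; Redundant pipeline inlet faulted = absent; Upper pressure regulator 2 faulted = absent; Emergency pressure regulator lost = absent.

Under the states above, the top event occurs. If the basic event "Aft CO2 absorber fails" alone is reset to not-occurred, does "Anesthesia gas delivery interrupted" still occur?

Counterfactual: set "Aft CO2 absorber fails" to not occurred.
Breathing circuit unavailable [OR]: Emergency pressure regulator lost=not, Fresh-gas outlet degraded=not → no input occurs → does not occur.
Cylinder backup down [AND]: Breathing circuit unavailable=not, Forward O2 cylinder trips=not → not all inputs occur → does not occur.
O2 supply unavailable [OR]: Outboard check valve degraded=not, Redundant pipeline inlet faulted=not → no input occurs → does not occur.
Scavenge line fails [OR]: Flowmeter failed=not, Aft CO2 absorber fails=not → no input occurs → does not occur.
Pipeline path lost [AND]: #3 APL valve trips=not, O2 supply unavailable=not, Scavenge line fails=not → not all inputs occur → does not occur.
Vaporizer chain unavailable [AND]: Inboard supply hose fails=not, Backup vaporizer offline=occurs → not all inputs occur → does not occur.
Breathing circuit 2 lost [OR]: Auxiliary fresh-gas outlet 2 stuck=not, C O2 cylinder 2 is out=not, APL valve 2 offline=occurs, A check valve 2 is down=not → at least one input occurs → occurs.
Cylinder backup 2 lost [OR]: Upper pressure regulator 2 faulted=not, Breathing circuit 2 lost=occurs → at least one input occurs → occurs.
Anesthesia gas delivery interrupted [OR]: Cylinder backup down=not, Pipeline path lost=not, Vaporizer chain unavailable=not, Cylinder backup 2 lost=occurs → at least one input occurs → occurs.

Yes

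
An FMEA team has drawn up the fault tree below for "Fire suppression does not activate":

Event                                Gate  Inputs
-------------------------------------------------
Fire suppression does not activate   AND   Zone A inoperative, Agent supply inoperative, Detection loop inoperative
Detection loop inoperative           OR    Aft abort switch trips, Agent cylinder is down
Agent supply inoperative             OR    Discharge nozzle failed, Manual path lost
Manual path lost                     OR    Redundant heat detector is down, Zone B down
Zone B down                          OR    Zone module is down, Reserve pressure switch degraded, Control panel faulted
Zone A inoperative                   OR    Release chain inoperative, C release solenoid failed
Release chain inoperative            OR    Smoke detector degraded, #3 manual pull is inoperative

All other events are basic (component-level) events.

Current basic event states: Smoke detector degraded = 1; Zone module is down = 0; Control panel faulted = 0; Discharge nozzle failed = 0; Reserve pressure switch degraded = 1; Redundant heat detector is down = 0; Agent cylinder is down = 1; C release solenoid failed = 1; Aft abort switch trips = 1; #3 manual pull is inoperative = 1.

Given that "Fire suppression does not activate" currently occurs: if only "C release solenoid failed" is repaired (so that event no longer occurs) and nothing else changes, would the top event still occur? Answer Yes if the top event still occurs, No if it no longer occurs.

Yes

Counterfactual: set "C release solenoid failed" to not occurred.
Release chain inoperative [OR]: Smoke detector degraded=occurs, #3 manual pull is inoperative=occurs → at least one input occurs → occurs.
Zone A inoperative [OR]: Release chain inoperative=occurs, C release solenoid failed=not → at least one input occurs → occurs.
Zone B down [OR]: Zone module is down=not, Reserve pressure switch degraded=occurs, Control panel faulted=not → at least one input occurs → occurs.
Manual path lost [OR]: Redundant heat detector is down=not, Zone B down=occurs → at least one input occurs → occurs.
Agent supply inoperative [OR]: Discharge nozzle failed=not, Manual path lost=occurs → at least one input occurs → occurs.
Detection loop inoperative [OR]: Aft abort switch trips=occurs, Agent cylinder is down=occurs → at least one input occurs → occurs.
Fire suppression does not activate [AND]: Zone A inoperative=occurs, Agent supply inoperative=occurs, Detection loop inoperative=occurs → all inputs occur → occurs.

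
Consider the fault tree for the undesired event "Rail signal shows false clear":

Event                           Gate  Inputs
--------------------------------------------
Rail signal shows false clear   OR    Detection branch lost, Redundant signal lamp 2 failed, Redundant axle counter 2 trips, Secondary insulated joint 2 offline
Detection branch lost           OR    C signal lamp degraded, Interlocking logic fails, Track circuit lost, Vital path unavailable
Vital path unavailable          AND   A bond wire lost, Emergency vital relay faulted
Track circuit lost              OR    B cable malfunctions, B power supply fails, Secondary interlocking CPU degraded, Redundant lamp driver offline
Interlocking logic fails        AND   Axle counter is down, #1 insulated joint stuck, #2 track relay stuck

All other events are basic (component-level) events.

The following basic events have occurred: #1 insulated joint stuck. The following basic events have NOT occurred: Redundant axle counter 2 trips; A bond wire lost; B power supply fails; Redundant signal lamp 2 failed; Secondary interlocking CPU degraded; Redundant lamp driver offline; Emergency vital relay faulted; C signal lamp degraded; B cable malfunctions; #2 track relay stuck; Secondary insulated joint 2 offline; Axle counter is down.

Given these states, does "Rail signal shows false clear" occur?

No

Interlocking logic fails [AND]: Axle counter is down=not, #1 insulated joint stuck=occurs, #2 track relay stuck=not → not all inputs occur → does not occur.
Track circuit lost [OR]: B cable malfunctions=not, B power supply fails=not, Secondary interlocking CPU degraded=not, Redundant lamp driver offline=not → no input occurs → does not occur.
Vital path unavailable [AND]: A bond wire lost=not, Emergency vital relay faulted=not → not all inputs occur → does not occur.
Detection branch lost [OR]: C signal lamp degraded=not, Interlocking logic fails=not, Track circuit lost=not, Vital path unavailable=not → no input occurs → does not occur.
Rail signal shows false clear [OR]: Detection branch lost=not, Redundant signal lamp 2 failed=not, Redundant axle counter 2 trips=not, Secondary insulated joint 2 offline=not → no input occurs → does not occur.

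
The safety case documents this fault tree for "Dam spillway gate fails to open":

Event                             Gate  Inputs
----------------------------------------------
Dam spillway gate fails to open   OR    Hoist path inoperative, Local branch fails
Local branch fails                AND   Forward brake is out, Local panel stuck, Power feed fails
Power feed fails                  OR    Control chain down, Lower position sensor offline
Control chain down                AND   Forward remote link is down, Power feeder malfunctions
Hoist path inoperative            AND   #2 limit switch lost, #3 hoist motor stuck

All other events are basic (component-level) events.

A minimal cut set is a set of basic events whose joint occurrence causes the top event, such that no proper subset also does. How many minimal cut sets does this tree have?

3

Hoist path inoperative [AND]: one cut set from each child combined → 1 × 1 = 1 cut set(s).
Control chain down [AND]: one cut set from each child combined → 1 × 1 = 1 cut set(s).
Power feed fails [OR]: union of children's cut sets → 2 cut set(s).
Local branch fails [AND]: one cut set from each child combined → 1 × 1 × 2 = 2 cut set(s).
Dam spillway gate fails to open [OR]: union of children's cut sets → 3 cut set(s).
Minimal cut sets: {#2 limit switch lost, #3 hoist motor stuck}; {Forward brake is out, Forward remote link is down, Local panel stuck, Power feeder malfunctions}; {Forward brake is out, Local panel stuck, Lower position sensor offline}.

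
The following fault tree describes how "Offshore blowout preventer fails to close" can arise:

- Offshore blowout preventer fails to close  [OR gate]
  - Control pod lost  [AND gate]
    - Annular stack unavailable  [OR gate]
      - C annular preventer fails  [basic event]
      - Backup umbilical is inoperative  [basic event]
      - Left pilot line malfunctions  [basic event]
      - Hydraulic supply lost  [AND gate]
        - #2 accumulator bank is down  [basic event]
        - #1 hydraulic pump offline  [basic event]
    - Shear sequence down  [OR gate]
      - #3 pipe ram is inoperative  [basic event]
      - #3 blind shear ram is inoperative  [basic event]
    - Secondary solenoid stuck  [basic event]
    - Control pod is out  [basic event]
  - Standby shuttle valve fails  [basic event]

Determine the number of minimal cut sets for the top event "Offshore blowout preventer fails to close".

Hydraulic supply lost [AND]: one cut set from each child combined → 1 × 1 = 1 cut set(s).
Annular stack unavailable [OR]: union of children's cut sets → 4 cut set(s).
Shear sequence down [OR]: union of children's cut sets → 2 cut set(s).
Control pod lost [AND]: one cut set from each child combined → 4 × 2 × 1 × 1 = 8 cut set(s).
Offshore blowout preventer fails to close [OR]: union of children's cut sets → 9 cut set(s).
Minimal cut sets: {#3 pipe ram is inoperative, C annular preventer fails, Control pod is out, Secondary solenoid stuck}; {#3 blind shear ram is inoperative, C annular preventer fails, Control pod is out, Secondary solenoid stuck}; {#3 pipe ram is inoperative, Backup umbilical is inoperative, Control pod is out, Secondary solenoid stuck}; {#3 blind shear ram is inoperative, Backup umbilical is inoperative, Control pod is out, Secondary solenoid stuck}; {#3 pipe ram is inoperative, Control pod is out, Left pilot line malfunctions, Secondary solenoid stuck}; {#3 blind shear ram is inoperative, Control pod is out, Left pilot line malfunctions, Secondary solenoid stuck}; {#1 hydraulic pump offline, #2 accumulator bank is down, #3 pipe ram is inoperative, Control pod is out, Secondary solenoid stuck}; {#1 hydraulic pump offline, #2 accumulator bank is down, #3 blind shear ram is inoperative, Control pod is out, Secondary solenoid stuck}; {Standby shuttle valve fails}.

9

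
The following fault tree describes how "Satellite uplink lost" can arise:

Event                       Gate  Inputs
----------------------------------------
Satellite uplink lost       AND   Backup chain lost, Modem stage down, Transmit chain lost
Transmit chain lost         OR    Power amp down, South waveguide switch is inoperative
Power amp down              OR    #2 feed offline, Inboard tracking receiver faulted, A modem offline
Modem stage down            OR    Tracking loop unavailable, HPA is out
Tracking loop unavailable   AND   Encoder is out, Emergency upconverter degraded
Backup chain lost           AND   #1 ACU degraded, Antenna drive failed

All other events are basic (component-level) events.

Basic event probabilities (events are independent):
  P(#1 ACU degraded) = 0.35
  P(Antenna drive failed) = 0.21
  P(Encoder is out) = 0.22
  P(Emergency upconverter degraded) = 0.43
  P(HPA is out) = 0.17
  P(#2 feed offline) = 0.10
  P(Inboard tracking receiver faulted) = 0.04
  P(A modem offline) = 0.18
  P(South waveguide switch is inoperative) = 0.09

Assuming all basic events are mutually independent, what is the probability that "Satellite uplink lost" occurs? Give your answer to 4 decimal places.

0.0065

P(Backup chain lost) [AND] = 0.35 × 0.21 = 0.073500
P(Tracking loop unavailable) [AND] = 0.22 × 0.43 = 0.094600
P(Modem stage down) [OR] = 1 − (1−0.094600) × (1−0.17) = 0.248518
P(Power amp down) [OR] = 1 − (1−0.10) × (1−0.04) × (1−0.18) = 0.291520
P(Transmit chain lost) [OR] = 1 − (1−0.291520) × (1−0.09) = 0.355283
P(Satellite uplink lost) [AND] = 0.073500 × 0.248518 × 0.355283 = 0.006490
Rounded to 4 decimal places: P(Satellite uplink lost) ≈ 0.0065.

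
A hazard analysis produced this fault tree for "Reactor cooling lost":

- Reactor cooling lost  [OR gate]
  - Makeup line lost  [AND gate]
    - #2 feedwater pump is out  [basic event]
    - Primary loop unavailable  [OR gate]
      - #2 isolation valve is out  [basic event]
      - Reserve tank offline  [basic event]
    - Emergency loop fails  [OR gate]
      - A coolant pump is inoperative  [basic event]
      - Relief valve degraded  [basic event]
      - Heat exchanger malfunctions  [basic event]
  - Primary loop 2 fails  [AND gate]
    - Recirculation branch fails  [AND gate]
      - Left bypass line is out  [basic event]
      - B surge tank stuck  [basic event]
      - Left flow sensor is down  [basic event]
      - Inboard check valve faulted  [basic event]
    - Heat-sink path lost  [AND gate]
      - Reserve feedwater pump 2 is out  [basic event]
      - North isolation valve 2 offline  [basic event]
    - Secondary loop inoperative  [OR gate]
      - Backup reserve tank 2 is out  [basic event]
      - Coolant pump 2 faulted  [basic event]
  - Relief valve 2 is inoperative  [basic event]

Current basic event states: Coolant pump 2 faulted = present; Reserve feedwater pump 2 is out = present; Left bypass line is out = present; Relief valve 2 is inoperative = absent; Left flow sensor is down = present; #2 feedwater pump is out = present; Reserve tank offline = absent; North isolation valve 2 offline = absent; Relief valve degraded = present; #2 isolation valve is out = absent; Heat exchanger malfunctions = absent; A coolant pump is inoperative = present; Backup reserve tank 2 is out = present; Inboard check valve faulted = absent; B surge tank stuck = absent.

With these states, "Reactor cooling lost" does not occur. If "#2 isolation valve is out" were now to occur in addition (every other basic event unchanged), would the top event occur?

Counterfactual: set "#2 isolation valve is out" to occurred.
Primary loop unavailable [OR]: #2 isolation valve is out=occurs, Reserve tank offline=not → at least one input occurs → occurs.
Emergency loop fails [OR]: A coolant pump is inoperative=occurs, Relief valve degraded=occurs, Heat exchanger malfunctions=not → at least one input occurs → occurs.
Makeup line lost [AND]: #2 feedwater pump is out=occurs, Primary loop unavailable=occurs, Emergency loop fails=occurs → all inputs occur → occurs.
Recirculation branch fails [AND]: Left bypass line is out=occurs, B surge tank stuck=not, Left flow sensor is down=occurs, Inboard check valve faulted=not → not all inputs occur → does not occur.
Heat-sink path lost [AND]: Reserve feedwater pump 2 is out=occurs, North isolation valve 2 offline=not → not all inputs occur → does not occur.
Secondary loop inoperative [OR]: Backup reserve tank 2 is out=occurs, Coolant pump 2 faulted=occurs → at least one input occurs → occurs.
Primary loop 2 fails [AND]: Recirculation branch fails=not, Heat-sink path lost=not, Secondary loop inoperative=occurs → not all inputs occur → does not occur.
Reactor cooling lost [OR]: Makeup line lost=occurs, Primary loop 2 fails=not, Relief valve 2 is inoperative=not → at least one input occurs → occurs.

Yes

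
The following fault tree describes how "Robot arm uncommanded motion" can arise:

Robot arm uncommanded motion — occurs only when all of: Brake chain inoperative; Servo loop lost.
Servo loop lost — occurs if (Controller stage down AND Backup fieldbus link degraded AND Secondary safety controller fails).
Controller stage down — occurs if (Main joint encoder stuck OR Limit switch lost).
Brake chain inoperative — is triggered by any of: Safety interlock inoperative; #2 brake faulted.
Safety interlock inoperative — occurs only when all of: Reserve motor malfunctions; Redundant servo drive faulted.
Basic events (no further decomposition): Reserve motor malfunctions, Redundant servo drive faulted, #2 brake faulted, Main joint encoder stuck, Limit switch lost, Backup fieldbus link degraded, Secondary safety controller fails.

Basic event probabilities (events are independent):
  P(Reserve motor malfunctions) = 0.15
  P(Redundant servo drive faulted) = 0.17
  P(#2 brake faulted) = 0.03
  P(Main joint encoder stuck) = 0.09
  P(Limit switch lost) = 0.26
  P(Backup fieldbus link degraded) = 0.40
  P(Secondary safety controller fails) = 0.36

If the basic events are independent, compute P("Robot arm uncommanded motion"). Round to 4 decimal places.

P(Safety interlock inoperative) [AND] = 0.15 × 0.17 = 0.025500
P(Brake chain inoperative) [OR] = 1 − (1−0.025500) × (1−0.03) = 0.054735
P(Controller stage down) [OR] = 1 − (1−0.09) × (1−0.26) = 0.326600
P(Servo loop lost) [AND] = 0.326600 × 0.40 × 0.36 = 0.047030
P(Robot arm uncommanded motion) [AND] = 0.054735 × 0.047030 = 0.002574
Rounded to 4 decimal places: P(Robot arm uncommanded motion) ≈ 0.0026.

0.0026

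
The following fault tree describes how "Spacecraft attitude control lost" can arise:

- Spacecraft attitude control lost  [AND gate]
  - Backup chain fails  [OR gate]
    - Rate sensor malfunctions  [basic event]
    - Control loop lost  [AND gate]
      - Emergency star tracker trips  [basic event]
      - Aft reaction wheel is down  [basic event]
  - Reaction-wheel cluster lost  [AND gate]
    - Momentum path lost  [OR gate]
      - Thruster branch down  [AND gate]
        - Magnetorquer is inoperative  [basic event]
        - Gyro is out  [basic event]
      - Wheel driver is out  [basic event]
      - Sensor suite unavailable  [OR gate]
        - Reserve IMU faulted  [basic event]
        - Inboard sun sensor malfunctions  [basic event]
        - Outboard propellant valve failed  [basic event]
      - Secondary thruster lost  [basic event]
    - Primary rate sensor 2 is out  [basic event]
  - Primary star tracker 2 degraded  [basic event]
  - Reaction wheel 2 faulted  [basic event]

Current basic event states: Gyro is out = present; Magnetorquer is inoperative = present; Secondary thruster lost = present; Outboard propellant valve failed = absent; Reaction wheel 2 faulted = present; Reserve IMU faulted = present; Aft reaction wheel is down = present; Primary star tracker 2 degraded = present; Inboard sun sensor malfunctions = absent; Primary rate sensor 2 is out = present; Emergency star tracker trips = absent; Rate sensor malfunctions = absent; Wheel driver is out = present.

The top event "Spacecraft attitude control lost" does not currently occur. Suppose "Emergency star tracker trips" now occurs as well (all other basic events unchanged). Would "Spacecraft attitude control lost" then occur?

Yes

Counterfactual: set "Emergency star tracker trips" to occurred.
Control loop lost [AND]: Emergency star tracker trips=occurs, Aft reaction wheel is down=occurs → all inputs occur → occurs.
Backup chain fails [OR]: Rate sensor malfunctions=not, Control loop lost=occurs → at least one input occurs → occurs.
Thruster branch down [AND]: Magnetorquer is inoperative=occurs, Gyro is out=occurs → all inputs occur → occurs.
Sensor suite unavailable [OR]: Reserve IMU faulted=occurs, Inboard sun sensor malfunctions=not, Outboard propellant valve failed=not → at least one input occurs → occurs.
Momentum path lost [OR]: Thruster branch down=occurs, Wheel driver is out=occurs, Sensor suite unavailable=occurs, Secondary thruster lost=occurs → at least one input occurs → occurs.
Reaction-wheel cluster lost [AND]: Momentum path lost=occurs, Primary rate sensor 2 is out=occurs → all inputs occur → occurs.
Spacecraft attitude control lost [AND]: Backup chain fails=occurs, Reaction-wheel cluster lost=occurs, Primary star tracker 2 degraded=occurs, Reaction wheel 2 faulted=occurs → all inputs occur → occurs.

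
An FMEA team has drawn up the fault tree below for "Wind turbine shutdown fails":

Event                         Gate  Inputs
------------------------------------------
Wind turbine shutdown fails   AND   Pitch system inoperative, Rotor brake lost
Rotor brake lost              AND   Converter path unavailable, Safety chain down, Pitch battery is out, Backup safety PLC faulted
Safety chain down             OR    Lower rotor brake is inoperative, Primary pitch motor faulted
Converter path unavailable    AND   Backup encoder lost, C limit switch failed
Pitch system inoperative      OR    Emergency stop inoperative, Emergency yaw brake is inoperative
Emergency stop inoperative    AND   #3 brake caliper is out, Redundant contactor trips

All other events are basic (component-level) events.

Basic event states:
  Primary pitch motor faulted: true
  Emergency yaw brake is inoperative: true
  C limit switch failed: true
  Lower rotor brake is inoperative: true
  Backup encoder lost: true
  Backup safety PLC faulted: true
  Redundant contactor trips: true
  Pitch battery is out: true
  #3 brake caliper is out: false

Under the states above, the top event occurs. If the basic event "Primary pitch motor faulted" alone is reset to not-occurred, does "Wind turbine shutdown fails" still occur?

Yes

Counterfactual: set "Primary pitch motor faulted" to not occurred.
Emergency stop inoperative [AND]: #3 brake caliper is out=not, Redundant contactor trips=occurs → not all inputs occur → does not occur.
Pitch system inoperative [OR]: Emergency stop inoperative=not, Emergency yaw brake is inoperative=occurs → at least one input occurs → occurs.
Converter path unavailable [AND]: Backup encoder lost=occurs, C limit switch failed=occurs → all inputs occur → occurs.
Safety chain down [OR]: Lower rotor brake is inoperative=occurs, Primary pitch motor faulted=not → at least one input occurs → occurs.
Rotor brake lost [AND]: Converter path unavailable=occurs, Safety chain down=occurs, Pitch battery is out=occurs, Backup safety PLC faulted=occurs → all inputs occur → occurs.
Wind turbine shutdown fails [AND]: Pitch system inoperative=occurs, Rotor brake lost=occurs → all inputs occur → occurs.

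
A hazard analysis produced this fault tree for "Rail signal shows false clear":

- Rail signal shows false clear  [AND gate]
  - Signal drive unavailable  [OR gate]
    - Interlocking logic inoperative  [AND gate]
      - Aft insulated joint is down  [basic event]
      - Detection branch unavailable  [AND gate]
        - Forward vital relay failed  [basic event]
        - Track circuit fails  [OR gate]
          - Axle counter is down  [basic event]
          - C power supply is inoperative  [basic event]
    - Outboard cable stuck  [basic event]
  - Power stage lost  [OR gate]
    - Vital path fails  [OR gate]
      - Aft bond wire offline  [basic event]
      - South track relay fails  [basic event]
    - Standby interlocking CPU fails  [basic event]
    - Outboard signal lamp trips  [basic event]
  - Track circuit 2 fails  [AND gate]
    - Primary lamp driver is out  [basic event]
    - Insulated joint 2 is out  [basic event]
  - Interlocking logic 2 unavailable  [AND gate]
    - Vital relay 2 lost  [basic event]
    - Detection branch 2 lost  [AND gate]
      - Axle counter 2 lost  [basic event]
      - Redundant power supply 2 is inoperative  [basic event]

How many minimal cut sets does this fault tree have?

12

Track circuit fails [OR]: union of children's cut sets → 2 cut set(s).
Detection branch unavailable [AND]: one cut set from each child combined → 1 × 2 = 2 cut set(s).
Interlocking logic inoperative [AND]: one cut set from each child combined → 1 × 2 = 2 cut set(s).
Signal drive unavailable [OR]: union of children's cut sets → 3 cut set(s).
Vital path fails [OR]: union of children's cut sets → 2 cut set(s).
Power stage lost [OR]: union of children's cut sets → 4 cut set(s).
Track circuit 2 fails [AND]: one cut set from each child combined → 1 × 1 = 1 cut set(s).
Detection branch 2 lost [AND]: one cut set from each child combined → 1 × 1 = 1 cut set(s).
Interlocking logic 2 unavailable [AND]: one cut set from each child combined → 1 × 1 = 1 cut set(s).
Rail signal shows false clear [AND]: one cut set from each child combined → 3 × 4 × 1 × 1 = 12 cut set(s).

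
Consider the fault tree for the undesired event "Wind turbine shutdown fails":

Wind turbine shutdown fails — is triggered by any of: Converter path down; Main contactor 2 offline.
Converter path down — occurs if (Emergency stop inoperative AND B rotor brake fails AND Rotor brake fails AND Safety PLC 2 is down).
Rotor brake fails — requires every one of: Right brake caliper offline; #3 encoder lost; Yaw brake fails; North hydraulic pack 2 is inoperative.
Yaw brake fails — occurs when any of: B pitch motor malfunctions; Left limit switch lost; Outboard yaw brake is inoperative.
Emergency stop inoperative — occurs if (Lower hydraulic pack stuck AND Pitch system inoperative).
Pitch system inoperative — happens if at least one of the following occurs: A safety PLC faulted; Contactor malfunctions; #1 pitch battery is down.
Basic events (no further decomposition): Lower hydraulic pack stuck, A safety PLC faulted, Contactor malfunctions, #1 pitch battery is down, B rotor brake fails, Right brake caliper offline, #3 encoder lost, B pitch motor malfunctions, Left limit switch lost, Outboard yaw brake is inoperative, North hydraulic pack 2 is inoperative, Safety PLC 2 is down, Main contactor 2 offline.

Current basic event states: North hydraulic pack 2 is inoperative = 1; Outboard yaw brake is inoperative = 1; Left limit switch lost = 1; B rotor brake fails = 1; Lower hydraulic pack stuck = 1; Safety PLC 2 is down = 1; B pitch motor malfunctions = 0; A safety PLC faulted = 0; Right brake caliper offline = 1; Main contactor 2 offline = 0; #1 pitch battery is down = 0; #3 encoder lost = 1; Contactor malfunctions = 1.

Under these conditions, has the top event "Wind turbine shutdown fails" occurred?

Pitch system inoperative [OR]: A safety PLC faulted=not, Contactor malfunctions=occurs, #1 pitch battery is down=not → at least one input occurs → occurs.
Emergency stop inoperative [AND]: Lower hydraulic pack stuck=occurs, Pitch system inoperative=occurs → all inputs occur → occurs.
Yaw brake fails [OR]: B pitch motor malfunctions=not, Left limit switch lost=occurs, Outboard yaw brake is inoperative=occurs → at least one input occurs → occurs.
Rotor brake fails [AND]: Right brake caliper offline=occurs, #3 encoder lost=occurs, Yaw brake fails=occurs, North hydraulic pack 2 is inoperative=occurs → all inputs occur → occurs.
Converter path down [AND]: Emergency stop inoperative=occurs, B rotor brake fails=occurs, Rotor brake fails=occurs, Safety PLC 2 is down=occurs → all inputs occur → occurs.
Wind turbine shutdown fails [OR]: Converter path down=occurs, Main contactor 2 offline=not → at least one input occurs → occurs.

Yes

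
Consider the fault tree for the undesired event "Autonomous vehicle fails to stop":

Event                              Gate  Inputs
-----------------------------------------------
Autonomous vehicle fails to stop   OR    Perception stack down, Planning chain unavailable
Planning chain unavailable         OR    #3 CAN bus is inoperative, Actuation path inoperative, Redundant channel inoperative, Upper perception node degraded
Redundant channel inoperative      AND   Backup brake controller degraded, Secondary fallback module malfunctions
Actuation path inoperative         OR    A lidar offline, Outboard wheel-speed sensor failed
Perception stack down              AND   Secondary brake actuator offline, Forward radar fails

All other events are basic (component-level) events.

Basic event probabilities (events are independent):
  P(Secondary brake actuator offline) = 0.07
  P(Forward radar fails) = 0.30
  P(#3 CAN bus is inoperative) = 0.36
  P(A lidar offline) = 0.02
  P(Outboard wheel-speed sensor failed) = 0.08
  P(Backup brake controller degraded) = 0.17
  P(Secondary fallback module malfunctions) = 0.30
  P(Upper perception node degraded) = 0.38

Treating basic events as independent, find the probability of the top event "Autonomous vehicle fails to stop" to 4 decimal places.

P(Perception stack down) [AND] = 0.07 × 0.30 = 0.021000
P(Actuation path inoperative) [OR] = 1 − (1−0.02) × (1−0.08) = 0.098400
P(Redundant channel inoperative) [AND] = 0.17 × 0.30 = 0.051000
P(Planning chain unavailable) [OR] = 1 − (1−0.36) × (1−0.098400) × (1−0.051000) × (1−0.38) = 0.660491
P(Autonomous vehicle fails to stop) [OR] = 1 − (1−0.021000) × (1−0.660491) = 0.667621
Rounded to 4 decimal places: P(Autonomous vehicle fails to stop) ≈ 0.6676.

0.6676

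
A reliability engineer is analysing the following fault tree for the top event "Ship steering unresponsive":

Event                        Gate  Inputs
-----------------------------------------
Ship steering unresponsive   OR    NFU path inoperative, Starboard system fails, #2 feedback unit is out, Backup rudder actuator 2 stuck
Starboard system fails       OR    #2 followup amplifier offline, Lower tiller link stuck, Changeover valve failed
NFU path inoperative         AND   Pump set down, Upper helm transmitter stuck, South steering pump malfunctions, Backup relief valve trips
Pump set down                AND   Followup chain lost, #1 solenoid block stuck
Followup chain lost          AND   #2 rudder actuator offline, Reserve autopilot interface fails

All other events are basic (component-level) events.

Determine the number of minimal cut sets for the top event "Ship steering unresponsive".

Followup chain lost [AND]: one cut set from each child combined → 1 × 1 = 1 cut set(s).
Pump set down [AND]: one cut set from each child combined → 1 × 1 = 1 cut set(s).
NFU path inoperative [AND]: one cut set from each child combined → 1 × 1 × 1 × 1 = 1 cut set(s).
Starboard system fails [OR]: union of children's cut sets → 3 cut set(s).
Ship steering unresponsive [OR]: union of children's cut sets → 6 cut set(s).
Minimal cut sets: {#1 solenoid block stuck, #2 rudder actuator offline, Backup relief valve trips, Reserve autopilot interface fails, South steering pump malfunctions, Upper helm transmitter stuck}; {#2 followup amplifier offline}; {Lower tiller link stuck}; {Changeover valve failed}; {#2 feedback unit is out}; {Backup rudder actuator 2 stuck}.

6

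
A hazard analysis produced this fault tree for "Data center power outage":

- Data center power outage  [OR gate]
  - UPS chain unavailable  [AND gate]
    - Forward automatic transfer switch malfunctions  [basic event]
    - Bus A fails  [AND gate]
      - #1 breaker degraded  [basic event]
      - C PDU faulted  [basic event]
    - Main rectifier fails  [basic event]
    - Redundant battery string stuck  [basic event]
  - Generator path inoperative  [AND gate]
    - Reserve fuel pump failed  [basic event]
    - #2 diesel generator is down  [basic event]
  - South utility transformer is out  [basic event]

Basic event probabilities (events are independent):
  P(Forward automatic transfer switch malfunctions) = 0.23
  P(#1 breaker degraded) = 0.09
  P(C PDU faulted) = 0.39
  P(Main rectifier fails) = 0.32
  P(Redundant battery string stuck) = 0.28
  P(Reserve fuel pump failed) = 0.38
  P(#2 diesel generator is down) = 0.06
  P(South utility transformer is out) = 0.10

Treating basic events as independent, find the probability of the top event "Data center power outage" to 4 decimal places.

0.1212

P(Bus A fails) [AND] = 0.09 × 0.39 = 0.035100
P(UPS chain unavailable) [AND] = 0.23 × 0.035100 × 0.32 × 0.28 = 0.000723
P(Generator path inoperative) [AND] = 0.38 × 0.06 = 0.022800
P(Data center power outage) [OR] = 1 − (1−0.000723) × (1−0.022800) × (1−0.10) = 0.121156
Rounded to 4 decimal places: P(Data center power outage) ≈ 0.1212.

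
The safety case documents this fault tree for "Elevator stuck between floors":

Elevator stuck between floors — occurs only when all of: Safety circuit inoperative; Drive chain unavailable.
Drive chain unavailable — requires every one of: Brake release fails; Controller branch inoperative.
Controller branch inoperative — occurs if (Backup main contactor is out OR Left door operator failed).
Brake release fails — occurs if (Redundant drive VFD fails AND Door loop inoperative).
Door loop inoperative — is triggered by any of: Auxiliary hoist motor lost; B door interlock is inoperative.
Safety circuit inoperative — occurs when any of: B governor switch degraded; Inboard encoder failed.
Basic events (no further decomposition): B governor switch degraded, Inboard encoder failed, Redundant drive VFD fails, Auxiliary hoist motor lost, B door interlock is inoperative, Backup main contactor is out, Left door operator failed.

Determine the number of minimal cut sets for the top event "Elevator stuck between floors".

8

Safety circuit inoperative [OR]: union of children's cut sets → 2 cut set(s).
Door loop inoperative [OR]: union of children's cut sets → 2 cut set(s).
Brake release fails [AND]: one cut set from each child combined → 1 × 2 = 2 cut set(s).
Controller branch inoperative [OR]: union of children's cut sets → 2 cut set(s).
Drive chain unavailable [AND]: one cut set from each child combined → 2 × 2 = 4 cut set(s).
Elevator stuck between floors [AND]: one cut set from each child combined → 2 × 4 = 8 cut set(s).
Minimal cut sets: {Auxiliary hoist motor lost, B governor switch degraded, Backup main contactor is out, Redundant drive VFD fails}; {Auxiliary hoist motor lost, B governor switch degraded, Left door operator failed, Redundant drive VFD fails}; {B door interlock is inoperative, B governor switch degraded, Backup main contactor is out, Redundant drive VFD fails}; {B door interlock is inoperative, B governor switch degraded, Left door operator failed, Redundant drive VFD fails}; {Auxiliary hoist motor lost, Backup main contactor is out, Inboard encoder failed, Redundant drive VFD fails}; {Auxiliary hoist motor lost, Inboard encoder failed, Left door operator failed, Redundant drive VFD fails}; {B door interlock is inoperative, Backup main contactor is out, Inboard encoder failed, Redundant drive VFD fails}; {B door interlock is inoperative, Inboard encoder failed, Left door operator failed, Redundant drive VFD fails}.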